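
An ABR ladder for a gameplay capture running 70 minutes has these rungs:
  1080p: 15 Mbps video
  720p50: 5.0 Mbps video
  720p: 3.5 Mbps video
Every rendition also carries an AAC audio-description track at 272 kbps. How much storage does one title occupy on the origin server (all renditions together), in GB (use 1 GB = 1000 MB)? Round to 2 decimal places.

70 min = 4200 s
Audio: 272 kbps = 0.272 Mbps.
Sum of rendition bitrates: (15+0.272) + (5.0+0.272) + (3.5+0.272) = 24.316 Mbps.
× 4200 s = 102,127 Mb = 12,766 MB = 12.77 GB.

12.77 GB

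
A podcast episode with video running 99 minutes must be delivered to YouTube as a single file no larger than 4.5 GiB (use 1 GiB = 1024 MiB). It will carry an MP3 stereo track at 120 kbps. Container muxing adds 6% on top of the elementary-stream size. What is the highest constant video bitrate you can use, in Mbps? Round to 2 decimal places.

Budget: 4.5 GiB = 38654.7 Mb.
Stream payload after overhead: 38654.7 / 1.06 = 36466.7 Mb.
99 min = 5940 s
Total bitrate budget: 36466.7 Mb / 5940 s = 6.139 Mbps.
Audio: 120 kbps = 0.120 Mbps.
Video: 6.139 − 0.120 = 6.019 Mbps.

6.02 Mbps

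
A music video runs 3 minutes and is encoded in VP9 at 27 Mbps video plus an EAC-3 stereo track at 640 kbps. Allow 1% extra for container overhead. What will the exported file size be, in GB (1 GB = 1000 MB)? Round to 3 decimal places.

0.628 GB

3 min = 180 s
Audio: 640 kbps = 0.640 Mbps.
Total bitrate: 27 + 0.640 = 27.640 Mbps.
Stream data: 27.640 Mbps × 180 s = 4975.2 Mb.
With 1% container overhead: ×1.01.
5,025 Mb ÷ 8 = 628.1 MB → 0.6281 GB.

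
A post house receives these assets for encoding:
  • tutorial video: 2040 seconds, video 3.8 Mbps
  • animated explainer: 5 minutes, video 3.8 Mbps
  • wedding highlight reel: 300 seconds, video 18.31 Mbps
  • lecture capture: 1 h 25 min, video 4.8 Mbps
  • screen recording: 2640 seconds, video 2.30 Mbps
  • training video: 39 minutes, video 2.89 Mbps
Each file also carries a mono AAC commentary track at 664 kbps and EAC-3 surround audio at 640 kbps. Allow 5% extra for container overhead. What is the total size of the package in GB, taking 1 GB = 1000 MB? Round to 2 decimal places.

Audio total: 664 + 640 = 1304 kbps = 1.304 Mbps.
tutorial video: 5.104 Mbps × 2040 s × 1.05 = 10932.8 Mb
animated explainer: 5.104 Mbps × 300 s × 1.05 = 1607.8 Mb
wedding highlight reel: 19.614 Mbps × 300 s × 1.05 = 6178.4 Mb
lecture capture: 6.104 Mbps × 5100 s × 1.05 = 32686.9 Mb
screen recording: 3.604 Mbps × 2640 s × 1.05 = 9990.3 Mb
training video: 4.194 Mbps × 2340 s × 1.05 = 10304.7 Mb
Total: 71700.8 Mb = 8962.6 MB.
= 8.963 GB.

8.96 GB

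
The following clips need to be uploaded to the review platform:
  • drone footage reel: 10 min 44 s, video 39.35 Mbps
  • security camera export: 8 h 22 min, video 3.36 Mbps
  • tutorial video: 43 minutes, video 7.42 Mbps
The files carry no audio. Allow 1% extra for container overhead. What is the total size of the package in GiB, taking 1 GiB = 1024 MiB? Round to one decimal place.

17.1 GiB

drone footage reel: 39.350 Mbps × 644 s × 1.01 = 25594.8 Mb
security camera export: 3.360 Mbps × 30120 s × 1.01 = 102215.2 Mb
tutorial video: 7.420 Mbps × 2580 s × 1.01 = 19335.0 Mb
Total: 147145.1 Mb = 18393.1 MB.
= 17.13 GiB.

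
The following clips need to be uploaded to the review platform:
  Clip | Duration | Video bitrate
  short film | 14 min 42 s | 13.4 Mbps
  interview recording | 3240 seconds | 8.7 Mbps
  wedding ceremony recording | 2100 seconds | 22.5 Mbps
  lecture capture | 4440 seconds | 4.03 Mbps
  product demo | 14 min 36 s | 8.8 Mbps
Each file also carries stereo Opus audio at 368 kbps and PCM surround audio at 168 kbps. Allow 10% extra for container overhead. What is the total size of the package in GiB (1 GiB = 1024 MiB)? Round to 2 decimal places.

Audio total: 368 + 168 = 536 kbps = 0.536 Mbps.
short film: 13.936 Mbps × 882 s × 1.10 = 13520.7 Mb
interview recording: 9.236 Mbps × 3240 s × 1.10 = 32917.1 Mb
wedding ceremony recording: 23.036 Mbps × 2100 s × 1.10 = 53213.2 Mb
lecture capture: 4.566 Mbps × 4440 s × 1.10 = 22300.3 Mb
product demo: 9.336 Mbps × 876 s × 1.10 = 8996.2 Mb
Total: 130947.5 Mb = 16368.4 MB.
= 15.24 GiB.

15.24 GiB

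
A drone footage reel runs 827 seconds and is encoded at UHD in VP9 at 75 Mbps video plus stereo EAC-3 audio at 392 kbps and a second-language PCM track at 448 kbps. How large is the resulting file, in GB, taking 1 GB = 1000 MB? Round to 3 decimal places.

7.840 GB

Audio total: 392 + 448 = 840 kbps = 0.840 Mbps.
Total bitrate: 75 + 0.840 = 75.840 Mbps.
Stream data: 75.840 Mbps × 827 s = 62719.7 Mb.
62,720 Mb ÷ 8 = 7,840 MB → 7.840 GB.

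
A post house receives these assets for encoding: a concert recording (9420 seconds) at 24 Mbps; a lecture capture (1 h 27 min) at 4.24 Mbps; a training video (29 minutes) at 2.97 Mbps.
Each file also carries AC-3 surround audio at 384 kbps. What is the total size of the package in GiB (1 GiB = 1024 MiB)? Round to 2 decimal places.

Audio: 384 kbps = 0.384 Mbps.
concert recording: 24.384 Mbps × 9420 s = 229697.3 Mb
lecture capture: 4.624 Mbps × 5220 s = 24137.3 Mb
training video: 3.354 Mbps × 1740 s = 5836.0 Mb
Total: 259670.5 Mb = 32458.8 MB.
= 30.23 GiB.

30.23 GiB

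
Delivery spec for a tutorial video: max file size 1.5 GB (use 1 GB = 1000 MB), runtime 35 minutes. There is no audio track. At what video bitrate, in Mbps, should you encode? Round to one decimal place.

Budget: 1.5 GB = 12000.0 Mb.
35 min = 2100 s
Total bitrate budget: 12000.0 Mb / 2100 s = 5.714 Mbps.

5.7 Mbps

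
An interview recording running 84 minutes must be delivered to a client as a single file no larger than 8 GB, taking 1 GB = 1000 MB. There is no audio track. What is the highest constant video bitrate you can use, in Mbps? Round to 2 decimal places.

12.70 Mbps

Budget: 8 GB = 64000.0 Mb.
84 min = 5040 s
Total bitrate budget: 64000.0 Mb / 5040 s = 12.698 Mbps.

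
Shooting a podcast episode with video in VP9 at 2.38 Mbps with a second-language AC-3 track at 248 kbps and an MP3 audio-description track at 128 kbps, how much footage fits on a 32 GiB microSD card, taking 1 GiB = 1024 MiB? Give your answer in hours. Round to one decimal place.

Audio total: 248 + 128 = 376 kbps = 0.376 Mbps.
Total bitrate: 2.38 + 0.376 = 2.756 Mbps.
Capacity: 32 GiB = 274,878 Mb.
Recording time: 274,878 / 2.756 = 99,738 s ≈ 27.7 hours.

27.7 hours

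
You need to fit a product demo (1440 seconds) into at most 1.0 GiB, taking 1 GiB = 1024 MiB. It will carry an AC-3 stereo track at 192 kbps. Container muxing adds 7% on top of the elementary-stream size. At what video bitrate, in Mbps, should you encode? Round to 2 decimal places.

Budget: 1.0 GiB = 8589.9 Mb.
Stream payload after overhead: 8589.9 / 1.07 = 8028.0 Mb.
Total bitrate budget: 8028.0 Mb / 1440 s = 5.575 Mbps.
Audio: 192 kbps = 0.192 Mbps.
Video: 5.575 − 0.192 = 5.383 Mbps.

5.38 Mbps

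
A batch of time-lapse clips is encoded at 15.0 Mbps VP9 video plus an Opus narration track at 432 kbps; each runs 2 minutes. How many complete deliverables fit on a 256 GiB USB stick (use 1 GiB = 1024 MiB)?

2 min = 120 s
Audio: 432 kbps = 0.432 Mbps.
Total bitrate: 15.432 Mbps.
Per item: 15.432 Mbps × 120 s = 1,852 Mb = 231.5 MB.
Capacity: 256 GiB = 2,199,023 Mb; 1187.48 items → 1187 complete.

1187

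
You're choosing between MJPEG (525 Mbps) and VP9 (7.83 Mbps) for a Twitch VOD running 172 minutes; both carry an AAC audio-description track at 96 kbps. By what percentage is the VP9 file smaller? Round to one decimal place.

172 min = 10320 s
Audio: 96 kbps = 0.096 Mbps.
MJPEG: 525.096 Mbps × 10320 s = 5418990.7 Mb = 630.854 GiB.
VP9: 7.926 Mbps × 10320 s = 81796.3 Mb = 9.522 GiB.
Reduction: (1 − 9.522/630.854) × 100 = 98.49%.

98.5%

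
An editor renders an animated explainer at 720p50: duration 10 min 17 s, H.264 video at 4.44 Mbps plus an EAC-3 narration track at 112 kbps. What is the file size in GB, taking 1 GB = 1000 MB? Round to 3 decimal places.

0.351 GB

10 min 17 s = 617 s
Audio: 112 kbps = 0.112 Mbps.
Total bitrate: 4.44 + 0.112 = 4.552 Mbps.
Stream data: 4.552 Mbps × 617 s = 2808.6 Mb.
2,809 Mb ÷ 8 = 351.1 MB → 0.3511 GB.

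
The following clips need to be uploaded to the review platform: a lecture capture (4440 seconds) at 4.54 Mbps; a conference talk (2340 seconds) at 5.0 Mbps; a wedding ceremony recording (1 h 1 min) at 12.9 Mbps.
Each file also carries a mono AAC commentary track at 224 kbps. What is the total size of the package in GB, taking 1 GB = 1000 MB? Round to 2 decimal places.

10.18 GB

Audio: 224 kbps = 0.224 Mbps.
lecture capture: 4.764 Mbps × 4440 s = 21152.2 Mb
conference talk: 5.224 Mbps × 2340 s = 12224.2 Mb
wedding ceremony recording: 13.124 Mbps × 3660 s = 48033.8 Mb
Total: 81410.2 Mb = 10176.3 MB.
= 10.18 GB.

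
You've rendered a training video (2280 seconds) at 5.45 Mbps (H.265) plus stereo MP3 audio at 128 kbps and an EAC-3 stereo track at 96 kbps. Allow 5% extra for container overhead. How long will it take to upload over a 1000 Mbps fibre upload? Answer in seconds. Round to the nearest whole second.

Audio total: 128 + 96 = 224 kbps = 0.224 Mbps.
Total bitrate: 5.674 Mbps.
File: 5.674 Mbps × 2280 s = 12936.7 Mb.
With 5% container overhead: ×1.05. → 13583.6 Mb.
At 1000 Mbps: 13583.6 / 1000 = 13.6 s ≈ 13.6 seconds.

14 seconds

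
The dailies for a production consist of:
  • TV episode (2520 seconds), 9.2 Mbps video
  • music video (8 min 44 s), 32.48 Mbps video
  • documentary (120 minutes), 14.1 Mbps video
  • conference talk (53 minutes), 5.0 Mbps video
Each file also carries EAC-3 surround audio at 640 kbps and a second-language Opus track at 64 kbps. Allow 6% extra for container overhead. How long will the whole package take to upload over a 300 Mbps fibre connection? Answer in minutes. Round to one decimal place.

9.8 minutes

Audio total: 640 + 64 = 704 kbps = 0.704 Mbps.
TV episode: 9.904 Mbps × 2520 s × 1.06 = 26455.6 Mb
music video: 33.184 Mbps × 524 s × 1.06 = 18431.7 Mb
documentary: 14.804 Mbps × 7200 s × 1.06 = 112984.1 Mb
conference talk: 5.704 Mbps × 3180 s × 1.06 = 19227.0 Mb
Total: 177098.5 Mb = 22137.3 MB.
At 300 Mbps: 177098.5 / 300 = 590 s ≈ 9.84 minutes.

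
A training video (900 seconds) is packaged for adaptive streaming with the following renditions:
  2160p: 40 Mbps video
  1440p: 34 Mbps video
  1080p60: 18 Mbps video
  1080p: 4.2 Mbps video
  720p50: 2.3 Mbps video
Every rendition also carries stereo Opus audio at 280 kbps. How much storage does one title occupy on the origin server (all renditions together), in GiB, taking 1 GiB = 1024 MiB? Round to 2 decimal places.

10.47 GiB

Audio: 280 kbps = 0.280 Mbps.
Sum of rendition bitrates: (40+0.280) + (34+0.280) + (18+0.280) + (4.2+0.280) + (2.3+0.280) = 99.900 Mbps.
× 900 s = 89,910 Mb = 11,239 MB = 10.47 GiB.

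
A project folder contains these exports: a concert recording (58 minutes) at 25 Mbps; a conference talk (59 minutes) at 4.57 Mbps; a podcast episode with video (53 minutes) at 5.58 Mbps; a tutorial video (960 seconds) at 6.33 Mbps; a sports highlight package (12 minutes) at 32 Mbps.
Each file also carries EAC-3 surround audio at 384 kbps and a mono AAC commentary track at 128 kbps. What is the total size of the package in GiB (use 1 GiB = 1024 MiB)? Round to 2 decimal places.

18.17 GiB

Audio total: 384 + 128 = 512 kbps = 0.512 Mbps.
concert recording: 25.512 Mbps × 3480 s = 88781.8 Mb
conference talk: 5.082 Mbps × 3540 s = 17990.3 Mb
podcast episode with video: 6.092 Mbps × 3180 s = 19372.6 Mb
tutorial video: 6.842 Mbps × 960 s = 6568.3 Mb
sports highlight package: 32.512 Mbps × 720 s = 23408.6 Mb
Total: 156121.6 Mb = 19515.2 MB.
= 18.17 GiB.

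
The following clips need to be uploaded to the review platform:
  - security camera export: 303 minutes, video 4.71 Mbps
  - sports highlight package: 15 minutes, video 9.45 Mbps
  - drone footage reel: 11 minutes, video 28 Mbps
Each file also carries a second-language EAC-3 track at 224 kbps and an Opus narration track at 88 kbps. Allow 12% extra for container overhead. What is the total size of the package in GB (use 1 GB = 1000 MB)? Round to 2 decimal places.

16.63 GB

Audio total: 224 + 88 = 312 kbps = 0.312 Mbps.
security camera export: 5.022 Mbps × 18180 s × 1.12 = 102256.0 Mb
sports highlight package: 9.762 Mbps × 900 s × 1.12 = 9840.1 Mb
drone footage reel: 28.312 Mbps × 660 s × 1.12 = 20928.2 Mb
Total: 133024.3 Mb = 16628.0 MB.
= 16.63 GB.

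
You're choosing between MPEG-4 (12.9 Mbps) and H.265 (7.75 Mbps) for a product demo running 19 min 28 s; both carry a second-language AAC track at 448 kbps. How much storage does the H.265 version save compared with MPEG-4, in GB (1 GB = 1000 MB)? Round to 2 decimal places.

0.75 GB

19 min 28 s = 1168 s
Audio: 448 kbps = 0.448 Mbps.
MPEG-4: 13.348 Mbps × 1168 s = 15590.5 Mb = 1.949 GB.
H.265: 8.198 Mbps × 1168 s = 9575.3 Mb = 1.197 GB.
Saving: 1.949 − 1.197 = 0.752 GB.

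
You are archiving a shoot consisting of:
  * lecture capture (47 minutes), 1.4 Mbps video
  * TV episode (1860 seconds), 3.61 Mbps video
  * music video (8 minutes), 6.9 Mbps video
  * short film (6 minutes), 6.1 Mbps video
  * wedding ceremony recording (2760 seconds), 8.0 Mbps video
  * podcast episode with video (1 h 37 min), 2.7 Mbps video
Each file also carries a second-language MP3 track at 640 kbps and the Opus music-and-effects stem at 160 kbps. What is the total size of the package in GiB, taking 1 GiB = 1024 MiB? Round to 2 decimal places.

Audio total: 640 + 160 = 800 kbps = 0.800 Mbps.
lecture capture: 2.200 Mbps × 2820 s = 6204.0 Mb
TV episode: 4.410 Mbps × 1860 s = 8202.6 Mb
music video: 7.700 Mbps × 480 s = 3696.0 Mb
short film: 6.900 Mbps × 360 s = 2484.0 Mb
wedding ceremony recording: 8.800 Mbps × 2760 s = 24288.0 Mb
podcast episode with video: 3.500 Mbps × 5820 s = 20370.0 Mb
Total: 65244.6 Mb = 8155.6 MB.
= 7.595 GiB.

7.60 GiB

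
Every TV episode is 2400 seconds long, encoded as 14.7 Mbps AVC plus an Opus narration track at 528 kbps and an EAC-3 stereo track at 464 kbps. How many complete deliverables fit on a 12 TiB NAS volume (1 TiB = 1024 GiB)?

Audio total: 528 + 464 = 992 kbps = 0.992 Mbps.
Total bitrate: 15.692 Mbps.
Per item: 15.692 Mbps × 2400 s = 37,661 Mb = 4,708 MB.
Capacity: 12 TiB = 105,553,116 Mb; 2802.73 items → 2802 complete.

2802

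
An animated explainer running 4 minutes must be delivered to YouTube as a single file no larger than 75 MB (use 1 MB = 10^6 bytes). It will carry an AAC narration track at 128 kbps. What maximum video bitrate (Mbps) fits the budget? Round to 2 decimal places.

Budget: 75 MB = 600.0 Mb.
4 min = 240 s
Total bitrate budget: 600.0 Mb / 240 s = 2.500 Mbps.
Audio: 128 kbps = 0.128 Mbps.
Video: 2.500 − 0.128 = 2.372 Mbps.

2.37 Mbps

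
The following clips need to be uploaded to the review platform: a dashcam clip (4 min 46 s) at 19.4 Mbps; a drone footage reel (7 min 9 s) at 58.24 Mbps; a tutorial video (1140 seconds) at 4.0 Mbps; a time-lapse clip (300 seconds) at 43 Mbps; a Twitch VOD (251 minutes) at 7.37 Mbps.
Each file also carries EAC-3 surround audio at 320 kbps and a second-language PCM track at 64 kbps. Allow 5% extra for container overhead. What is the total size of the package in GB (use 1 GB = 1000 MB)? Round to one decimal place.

Audio total: 320 + 64 = 384 kbps = 0.384 Mbps.
dashcam clip: 19.784 Mbps × 286 s × 1.05 = 5941.1 Mb
drone footage reel: 58.624 Mbps × 429 s × 1.05 = 26407.2 Mb
tutorial video: 4.384 Mbps × 1140 s × 1.05 = 5247.6 Mb
time-lapse clip: 43.384 Mbps × 300 s × 1.05 = 13666.0 Mb
Twitch VOD: 7.754 Mbps × 15060 s × 1.05 = 122614.0 Mb
Total: 173875.9 Mb = 21734.5 MB.
= 21.73 GB.

21.7 GB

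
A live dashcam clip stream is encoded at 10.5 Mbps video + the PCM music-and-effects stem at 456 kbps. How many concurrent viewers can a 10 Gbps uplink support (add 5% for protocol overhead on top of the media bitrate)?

869

Audio: 456 kbps = 0.456 Mbps.
Per-viewer media rate: 10.956 Mbps.
On the wire with 5% overhead: 11.504 Mbps.
10 Gbps = 10,000 Mbps; 10,000 / 11.504 = 869.28 → 869 viewers.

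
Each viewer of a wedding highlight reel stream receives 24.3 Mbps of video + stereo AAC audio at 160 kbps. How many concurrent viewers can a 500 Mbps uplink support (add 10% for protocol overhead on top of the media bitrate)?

18

Audio: 160 kbps = 0.160 Mbps.
Per-viewer media rate: 24.460 Mbps.
On the wire with 10% overhead: 26.906 Mbps.
500 Mbps = 500.0 Mbps; 500.0 / 26.906 = 18.58 → 18 viewers.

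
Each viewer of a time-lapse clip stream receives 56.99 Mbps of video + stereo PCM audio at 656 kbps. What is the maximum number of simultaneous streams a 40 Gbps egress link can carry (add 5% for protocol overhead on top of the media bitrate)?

660

Audio: 656 kbps = 0.656 Mbps.
Per-viewer media rate: 57.646 Mbps.
On the wire with 5% overhead: 60.528 Mbps.
40 Gbps = 40,000 Mbps; 40,000 / 60.528 = 660.85 → 660 viewers.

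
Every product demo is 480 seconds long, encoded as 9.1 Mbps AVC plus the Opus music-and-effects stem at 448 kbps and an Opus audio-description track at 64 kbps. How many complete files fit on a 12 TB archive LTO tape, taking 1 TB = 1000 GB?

20807

Audio total: 448 + 64 = 512 kbps = 0.512 Mbps.
Total bitrate: 9.612 Mbps.
Per item: 9.612 Mbps × 480 s = 4,614 Mb = 576.7 MB.
Capacity: 12 TB = 96,000,000 Mb; 20807.32 items → 20807 complete.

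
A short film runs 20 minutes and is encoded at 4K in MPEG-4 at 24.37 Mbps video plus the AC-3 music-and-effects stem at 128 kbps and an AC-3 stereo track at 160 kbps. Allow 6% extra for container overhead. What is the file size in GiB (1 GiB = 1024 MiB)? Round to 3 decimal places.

3.651 GiB

20 min = 1200 s
Audio total: 128 + 160 = 288 kbps = 0.288 Mbps.
Total bitrate: 24.37 + 0.288 = 24.658 Mbps.
Stream data: 24.658 Mbps × 1200 s = 29589.6 Mb.
With 6% container overhead: ×1.06.
31,365 Mb = 3,920,622,000 bytes ÷ 1,073,741,824 = 3.651 GiB.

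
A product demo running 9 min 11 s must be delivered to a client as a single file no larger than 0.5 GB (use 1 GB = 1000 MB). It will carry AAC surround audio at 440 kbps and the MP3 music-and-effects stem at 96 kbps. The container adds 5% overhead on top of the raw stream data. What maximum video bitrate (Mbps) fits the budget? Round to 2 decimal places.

Budget: 0.5 GB = 4000.0 Mb.
Stream payload after overhead: 4000.0 / 1.05 = 3809.5 Mb.
9 min 11 s = 551 s
Total bitrate budget: 3809.5 Mb / 551 s = 6.914 Mbps.
Audio total: 440 + 96 = 536 kbps = 0.536 Mbps.
Video: 6.914 − 0.536 = 6.378 Mbps.

6.38 Mbps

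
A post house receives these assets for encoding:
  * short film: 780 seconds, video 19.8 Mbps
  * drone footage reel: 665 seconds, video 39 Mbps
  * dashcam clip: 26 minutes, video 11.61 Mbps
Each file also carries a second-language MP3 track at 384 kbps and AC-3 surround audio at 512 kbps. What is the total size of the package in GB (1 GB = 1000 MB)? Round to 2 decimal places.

Audio total: 384 + 512 = 896 kbps = 0.896 Mbps.
short film: 20.696 Mbps × 780 s = 16142.9 Mb
drone footage reel: 39.896 Mbps × 665 s = 26530.8 Mb
dashcam clip: 12.506 Mbps × 1560 s = 19509.4 Mb
Total: 62183.1 Mb = 7772.9 MB.
= 7.773 GB.

7.77 GB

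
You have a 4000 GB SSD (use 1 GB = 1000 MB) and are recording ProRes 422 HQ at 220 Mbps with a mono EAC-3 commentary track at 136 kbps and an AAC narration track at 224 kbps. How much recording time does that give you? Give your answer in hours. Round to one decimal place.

Audio total: 136 + 224 = 360 kbps = 0.360 Mbps.
Total bitrate: 220 + 0.360 = 220.360 Mbps.
Capacity: 4000 GB = 32,000,000 Mb.
Recording time: 32,000,000 / 220.360 = 145,217 s ≈ 40.3 hours.

40.3 hours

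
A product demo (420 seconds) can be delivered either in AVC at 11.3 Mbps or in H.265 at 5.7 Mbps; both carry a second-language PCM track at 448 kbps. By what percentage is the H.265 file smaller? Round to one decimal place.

47.7%

Audio: 448 kbps = 0.448 Mbps.
AVC: 11.748 Mbps × 420 s = 4934.2 Mb = 0.574 GiB.
H.265: 6.148 Mbps × 420 s = 2582.2 Mb = 0.301 GiB.
Reduction: (1 − 0.301/0.574) × 100 = 47.67%.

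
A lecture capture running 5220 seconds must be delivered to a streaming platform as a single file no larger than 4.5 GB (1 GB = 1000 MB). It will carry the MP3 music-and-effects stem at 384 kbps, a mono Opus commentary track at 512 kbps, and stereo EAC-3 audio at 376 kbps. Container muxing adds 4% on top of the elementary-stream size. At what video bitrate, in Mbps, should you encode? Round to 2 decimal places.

Budget: 4.5 GB = 36000.0 Mb.
Stream payload after overhead: 36000.0 / 1.04 = 34615.4 Mb.
Total bitrate budget: 34615.4 Mb / 5220 s = 6.631 Mbps.
Audio total: 384 + 512 + 376 = 1272 kbps = 1.272 Mbps.
Video: 6.631 − 1.272 = 5.359 Mbps.

5.36 Mbps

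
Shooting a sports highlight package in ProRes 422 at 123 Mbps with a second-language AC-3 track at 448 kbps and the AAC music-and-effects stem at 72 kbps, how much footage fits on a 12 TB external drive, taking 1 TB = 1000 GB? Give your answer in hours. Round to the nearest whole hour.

Audio total: 448 + 72 = 520 kbps = 0.520 Mbps.
Total bitrate: 123 + 0.520 = 123.520 Mbps.
Capacity: 12 TB = 96,000,000 Mb.
Recording time: 96,000,000 / 123.520 = 777,202 s ≈ 216 hours.

216 hours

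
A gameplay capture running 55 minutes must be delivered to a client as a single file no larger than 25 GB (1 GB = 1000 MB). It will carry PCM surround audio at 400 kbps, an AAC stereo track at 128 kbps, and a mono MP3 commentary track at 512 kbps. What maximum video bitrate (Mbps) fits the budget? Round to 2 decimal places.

Budget: 25 GB = 200000.0 Mb.
55 min = 3300 s
Total bitrate budget: 200000.0 Mb / 3300 s = 60.606 Mbps.
Audio total: 400 + 128 + 512 = 1040 kbps = 1.040 Mbps.
Video: 60.606 − 1.040 = 59.566 Mbps.

59.57 Mbps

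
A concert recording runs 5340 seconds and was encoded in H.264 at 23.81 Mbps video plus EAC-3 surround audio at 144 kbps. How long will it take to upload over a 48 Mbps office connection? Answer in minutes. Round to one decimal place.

Audio: 144 kbps = 0.144 Mbps.
Total bitrate: 23.954 Mbps.
File: 23.954 Mbps × 5340 s = 127914.4 Mb.
At 48 Mbps: 127914.4 / 48 = 2664.9 s ≈ 44.4 minutes.

44.4 minutes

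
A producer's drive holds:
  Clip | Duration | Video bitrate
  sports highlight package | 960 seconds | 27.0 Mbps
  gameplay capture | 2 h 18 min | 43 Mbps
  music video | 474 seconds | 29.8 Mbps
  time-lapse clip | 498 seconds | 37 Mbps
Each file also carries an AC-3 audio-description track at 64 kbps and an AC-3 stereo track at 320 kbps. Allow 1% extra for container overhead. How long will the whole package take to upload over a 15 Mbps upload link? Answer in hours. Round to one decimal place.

7.8 hours

Audio total: 64 + 320 = 384 kbps = 0.384 Mbps.
sports highlight package: 27.384 Mbps × 960 s × 1.01 = 26551.5 Mb
gameplay capture: 43.384 Mbps × 8280 s × 1.01 = 362811.7 Mb
music video: 30.184 Mbps × 474 s × 1.01 = 14450.3 Mb
time-lapse clip: 37.384 Mbps × 498 s × 1.01 = 18803.4 Mb
Total: 422616.9 Mb = 52827.1 MB.
At 15 Mbps: 422616.9 / 15 = 28174 s ≈ 7.83 hours.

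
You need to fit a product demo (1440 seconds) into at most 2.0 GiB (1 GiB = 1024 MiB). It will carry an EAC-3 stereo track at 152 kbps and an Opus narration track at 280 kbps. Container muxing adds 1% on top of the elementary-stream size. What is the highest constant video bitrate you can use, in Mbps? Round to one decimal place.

11.4 Mbps

Budget: 2.0 GiB = 17179.9 Mb.
Stream payload after overhead: 17179.9 / 1.01 = 17009.8 Mb.
Total bitrate budget: 17009.8 Mb / 1440 s = 11.812 Mbps.
Audio total: 152 + 280 = 432 kbps = 0.432 Mbps.
Video: 11.812 − 0.432 = 11.380 Mbps.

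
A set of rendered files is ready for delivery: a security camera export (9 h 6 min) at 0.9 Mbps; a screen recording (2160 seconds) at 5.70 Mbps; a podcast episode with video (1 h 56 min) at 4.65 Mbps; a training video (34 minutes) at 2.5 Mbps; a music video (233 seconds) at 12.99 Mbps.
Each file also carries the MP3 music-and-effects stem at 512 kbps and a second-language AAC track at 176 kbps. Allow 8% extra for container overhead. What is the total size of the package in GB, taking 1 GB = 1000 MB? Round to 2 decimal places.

Audio total: 512 + 176 = 688 kbps = 0.688 Mbps.
security camera export: 1.588 Mbps × 32760 s × 1.08 = 56184.7 Mb
screen recording: 6.388 Mbps × 2160 s × 1.08 = 14901.9 Mb
podcast episode with video: 5.338 Mbps × 6960 s × 1.08 = 40124.7 Mb
training video: 3.188 Mbps × 2040 s × 1.08 = 7023.8 Mb
music video: 13.678 Mbps × 233 s × 1.08 = 3441.9 Mb
Total: 121677.0 Mb = 15209.6 MB.
= 15.21 GB.

15.21 GB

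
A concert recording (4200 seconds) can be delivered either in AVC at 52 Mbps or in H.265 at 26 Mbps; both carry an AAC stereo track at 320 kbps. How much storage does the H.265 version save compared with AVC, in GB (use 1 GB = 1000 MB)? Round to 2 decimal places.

13.65 GB

Audio: 320 kbps = 0.320 Mbps.
AVC: 52.320 Mbps × 4200 s = 219744.0 Mb = 27.468 GB.
H.265: 26.320 Mbps × 4200 s = 110544.0 Mb = 13.818 GB.
Saving: 27.468 − 13.818 = 13.650 GB.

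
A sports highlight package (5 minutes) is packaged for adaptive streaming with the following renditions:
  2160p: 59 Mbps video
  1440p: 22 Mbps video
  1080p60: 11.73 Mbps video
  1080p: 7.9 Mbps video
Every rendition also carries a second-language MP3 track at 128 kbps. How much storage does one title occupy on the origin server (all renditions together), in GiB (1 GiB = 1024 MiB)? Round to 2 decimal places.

3.53 GiB

5 min = 300 s
Audio: 128 kbps = 0.128 Mbps.
Sum of rendition bitrates: (59+0.128) + (22+0.128) + (11.73+0.128) + (7.9+0.128) = 101.142 Mbps.
× 300 s = 30,343 Mb = 3,793 MB = 3.532 GiB.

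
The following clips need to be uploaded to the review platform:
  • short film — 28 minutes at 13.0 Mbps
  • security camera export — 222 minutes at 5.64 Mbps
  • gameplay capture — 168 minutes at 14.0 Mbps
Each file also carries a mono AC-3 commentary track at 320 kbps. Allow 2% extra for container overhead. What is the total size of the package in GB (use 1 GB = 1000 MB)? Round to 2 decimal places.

31.38 GB

Audio: 320 kbps = 0.320 Mbps.
short film: 13.320 Mbps × 1680 s × 1.02 = 22825.2 Mb
security camera export: 5.960 Mbps × 13320 s × 1.02 = 80974.9 Mb
gameplay capture: 14.320 Mbps × 10080 s × 1.02 = 147232.5 Mb
Total: 251032.6 Mb = 31379.1 MB.
= 31.38 GB.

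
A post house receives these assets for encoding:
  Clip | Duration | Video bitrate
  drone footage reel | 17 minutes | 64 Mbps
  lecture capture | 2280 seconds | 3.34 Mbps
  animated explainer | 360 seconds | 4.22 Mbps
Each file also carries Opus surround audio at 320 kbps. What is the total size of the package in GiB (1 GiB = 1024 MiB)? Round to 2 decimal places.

8.80 GiB

Audio: 320 kbps = 0.320 Mbps.
drone footage reel: 64.320 Mbps × 1020 s = 65606.4 Mb
lecture capture: 3.660 Mbps × 2280 s = 8344.8 Mb
animated explainer: 4.540 Mbps × 360 s = 1634.4 Mb
Total: 75585.6 Mb = 9448.2 MB.
= 8.799 GiB.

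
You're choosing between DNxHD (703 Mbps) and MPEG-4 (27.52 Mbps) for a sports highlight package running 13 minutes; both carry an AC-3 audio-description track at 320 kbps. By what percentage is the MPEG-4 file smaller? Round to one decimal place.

96.0%

13 min = 780 s
Audio: 320 kbps = 0.320 Mbps.
DNxHD: 703.320 Mbps × 780 s = 548589.6 Mb = 68.574 GB.
MPEG-4: 27.840 Mbps × 780 s = 21715.2 Mb = 2.714 GB.
Reduction: (1 − 2.714/68.574) × 100 = 96.04%.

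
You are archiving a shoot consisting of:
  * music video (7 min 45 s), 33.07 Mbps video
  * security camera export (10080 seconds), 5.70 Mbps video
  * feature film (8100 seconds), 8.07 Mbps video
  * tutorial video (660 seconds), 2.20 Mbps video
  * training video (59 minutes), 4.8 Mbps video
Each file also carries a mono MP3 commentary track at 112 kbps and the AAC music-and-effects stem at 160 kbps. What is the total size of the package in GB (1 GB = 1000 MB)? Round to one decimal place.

Audio total: 112 + 160 = 272 kbps = 0.272 Mbps.
music video: 33.342 Mbps × 465 s = 15504.0 Mb
security camera export: 5.972 Mbps × 10080 s = 60197.8 Mb
feature film: 8.342 Mbps × 8100 s = 67570.2 Mb
tutorial video: 2.472 Mbps × 660 s = 1631.5 Mb
training video: 5.072 Mbps × 3540 s = 17954.9 Mb
Total: 162858.4 Mb = 20357.3 MB.
= 20.36 GB.

20.4 GB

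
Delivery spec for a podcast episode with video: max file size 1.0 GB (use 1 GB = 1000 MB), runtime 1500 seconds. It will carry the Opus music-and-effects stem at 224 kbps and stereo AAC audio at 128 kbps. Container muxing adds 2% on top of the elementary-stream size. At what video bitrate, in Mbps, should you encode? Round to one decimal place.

4.9 Mbps

Budget: 1.0 GB = 8000.0 Mb.
Stream payload after overhead: 8000.0 / 1.02 = 7843.1 Mb.
Total bitrate budget: 7843.1 Mb / 1500 s = 5.229 Mbps.
Audio total: 224 + 128 = 352 kbps = 0.352 Mbps.
Video: 5.229 − 0.352 = 4.877 Mbps.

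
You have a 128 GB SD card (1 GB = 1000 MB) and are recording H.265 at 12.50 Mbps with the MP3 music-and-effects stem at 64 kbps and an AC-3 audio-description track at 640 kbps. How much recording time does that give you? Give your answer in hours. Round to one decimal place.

Audio total: 64 + 640 = 704 kbps = 0.704 Mbps.
Total bitrate: 12.50 + 0.704 = 13.204 Mbps.
Capacity: 128 GB = 1,024,000 Mb.
Recording time: 1,024,000 / 13.204 = 77,552 s ≈ 21.5 hours.

21.5 hours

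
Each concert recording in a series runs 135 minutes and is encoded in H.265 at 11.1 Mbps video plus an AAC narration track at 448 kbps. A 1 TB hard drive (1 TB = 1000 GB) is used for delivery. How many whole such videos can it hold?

85

135 min = 8100 s
Audio: 448 kbps = 0.448 Mbps.
Total bitrate: 11.548 Mbps.
Per item: 11.548 Mbps × 8100 s = 93,539 Mb = 11,692 MB.
Capacity: 1 TB = 8,000,000 Mb; 85.53 items → 85 complete.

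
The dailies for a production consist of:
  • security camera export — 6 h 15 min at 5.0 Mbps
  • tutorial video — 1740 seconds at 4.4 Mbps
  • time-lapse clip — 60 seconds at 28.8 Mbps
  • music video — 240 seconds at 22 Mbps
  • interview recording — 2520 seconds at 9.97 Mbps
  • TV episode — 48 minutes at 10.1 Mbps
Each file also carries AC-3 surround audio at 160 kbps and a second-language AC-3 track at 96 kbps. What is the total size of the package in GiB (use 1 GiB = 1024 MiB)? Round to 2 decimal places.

22.01 GiB

Audio total: 160 + 96 = 256 kbps = 0.256 Mbps.
security camera export: 5.256 Mbps × 22500 s = 118260.0 Mb
tutorial video: 4.656 Mbps × 1740 s = 8101.4 Mb
time-lapse clip: 29.056 Mbps × 60 s = 1743.4 Mb
music video: 22.256 Mbps × 240 s = 5341.4 Mb
interview recording: 10.226 Mbps × 2520 s = 25769.5 Mb
TV episode: 10.356 Mbps × 2880 s = 29825.3 Mb
Total: 189041.0 Mb = 23630.1 MB.
= 22.01 GiB.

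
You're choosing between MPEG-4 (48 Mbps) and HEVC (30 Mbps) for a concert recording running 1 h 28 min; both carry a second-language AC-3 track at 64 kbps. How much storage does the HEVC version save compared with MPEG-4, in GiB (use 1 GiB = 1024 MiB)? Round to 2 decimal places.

11.06 GiB

1 h 28 min = 88 min = 5280 s
Audio: 64 kbps = 0.064 Mbps.
MPEG-4: 48.064 Mbps × 5280 s = 253777.9 Mb = 29.544 GiB.
HEVC: 30.064 Mbps × 5280 s = 158737.9 Mb = 18.480 GiB.
Saving: 29.544 − 18.480 = 11.064 GiB.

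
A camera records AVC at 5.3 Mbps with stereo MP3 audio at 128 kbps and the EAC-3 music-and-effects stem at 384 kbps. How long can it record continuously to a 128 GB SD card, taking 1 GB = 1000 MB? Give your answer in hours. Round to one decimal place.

Audio total: 128 + 384 = 512 kbps = 0.512 Mbps.
Total bitrate: 5.3 + 0.512 = 5.812 Mbps.
Capacity: 128 GB = 1,024,000 Mb.
Recording time: 1,024,000 / 5.812 = 176,187 s ≈ 48.9 hours.

48.9 hours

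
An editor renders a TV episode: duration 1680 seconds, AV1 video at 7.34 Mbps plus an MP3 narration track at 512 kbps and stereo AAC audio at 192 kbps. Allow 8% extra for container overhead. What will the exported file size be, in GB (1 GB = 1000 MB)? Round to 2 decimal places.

Audio total: 512 + 192 = 704 kbps = 0.704 Mbps.
Total bitrate: 7.34 + 0.704 = 8.044 Mbps.
Stream data: 8.044 Mbps × 1680 s = 13513.9 Mb.
With 8% container overhead: ×1.08.
14,595 Mb ÷ 8 = 1,824 MB → 1.824 GB.

1.82 GB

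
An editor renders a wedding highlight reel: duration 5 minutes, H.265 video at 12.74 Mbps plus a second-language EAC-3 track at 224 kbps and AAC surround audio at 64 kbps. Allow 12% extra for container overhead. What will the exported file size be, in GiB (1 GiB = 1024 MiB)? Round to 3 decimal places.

0.510 GiB

5 min = 300 s
Audio total: 224 + 64 = 288 kbps = 0.288 Mbps.
Total bitrate: 12.74 + 0.288 = 13.028 Mbps.
Stream data: 13.028 Mbps × 300 s = 3908.4 Mb.
With 12% container overhead: ×1.12.
4,377 Mb = 547,176,000 bytes ÷ 1,073,741,824 = 0.5096 GiB.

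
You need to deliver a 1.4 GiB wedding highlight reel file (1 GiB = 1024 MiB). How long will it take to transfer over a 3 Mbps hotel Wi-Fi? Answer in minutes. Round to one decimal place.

File: 1.4 GiB = 12025.9 Mb.
At 3 Mbps: 12025.9 / 3 = 4008.6 s ≈ 66.8 minutes.

66.8 minutes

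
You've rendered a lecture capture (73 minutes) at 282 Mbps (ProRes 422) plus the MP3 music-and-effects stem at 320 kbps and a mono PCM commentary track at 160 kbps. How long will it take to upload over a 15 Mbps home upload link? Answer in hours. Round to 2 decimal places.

73 min = 4380 s
Audio total: 320 + 160 = 480 kbps = 0.480 Mbps.
Total bitrate: 282.480 Mbps.
File: 282.480 Mbps × 4380 s = 1237262.4 Mb.
At 15 Mbps: 1237262.4 / 15 = 82484.2 s ≈ 22.9 hours.

22.91 hours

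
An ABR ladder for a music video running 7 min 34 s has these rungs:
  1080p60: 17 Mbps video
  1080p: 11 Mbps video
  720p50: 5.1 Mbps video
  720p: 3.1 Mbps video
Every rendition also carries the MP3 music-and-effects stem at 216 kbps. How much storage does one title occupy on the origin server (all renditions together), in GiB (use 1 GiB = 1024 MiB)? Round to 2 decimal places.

7 min 34 s = 454 s
Audio: 216 kbps = 0.216 Mbps.
Sum of rendition bitrates: (17+0.216) + (11+0.216) + (5.1+0.216) + (3.1+0.216) = 37.064 Mbps.
× 454 s = 16,827 Mb = 2,103 MB = 1.959 GiB.

1.96 GiB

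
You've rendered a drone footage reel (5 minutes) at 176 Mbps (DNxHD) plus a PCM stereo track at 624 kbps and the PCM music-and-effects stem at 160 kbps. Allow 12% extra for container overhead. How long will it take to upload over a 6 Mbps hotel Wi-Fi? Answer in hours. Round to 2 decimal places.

5 min = 300 s
Audio total: 624 + 160 = 784 kbps = 0.784 Mbps.
Total bitrate: 176.784 Mbps.
File: 176.784 Mbps × 300 s = 53035.2 Mb.
With 12% container overhead: ×1.12. → 59399.4 Mb.
At 6 Mbps: 59399.4 / 6 = 9899.9 s ≈ 2.75 hours.

2.75 hours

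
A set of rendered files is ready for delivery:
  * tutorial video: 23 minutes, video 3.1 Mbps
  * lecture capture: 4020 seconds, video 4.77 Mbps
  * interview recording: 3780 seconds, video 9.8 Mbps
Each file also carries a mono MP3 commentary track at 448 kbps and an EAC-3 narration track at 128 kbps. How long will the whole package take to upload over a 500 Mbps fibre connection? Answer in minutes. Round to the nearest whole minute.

2 minutes

Audio total: 448 + 128 = 576 kbps = 0.576 Mbps.
tutorial video: 3.676 Mbps × 1380 s = 5072.9 Mb
lecture capture: 5.346 Mbps × 4020 s = 21490.9 Mb
interview recording: 10.376 Mbps × 3780 s = 39221.3 Mb
Total: 65785.1 Mb = 8223.1 MB.
At 500 Mbps: 65785.1 / 500 = 132 s ≈ 2.19 minutes.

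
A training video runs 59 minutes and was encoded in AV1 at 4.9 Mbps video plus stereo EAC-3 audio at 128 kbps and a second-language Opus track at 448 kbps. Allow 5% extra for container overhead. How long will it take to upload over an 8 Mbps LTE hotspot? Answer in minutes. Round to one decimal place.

59 min = 3540 s
Audio total: 128 + 448 = 576 kbps = 0.576 Mbps.
Total bitrate: 5.476 Mbps.
File: 5.476 Mbps × 3540 s = 19385.0 Mb.
With 5% container overhead: ×1.05. → 20354.3 Mb.
At 8 Mbps: 20354.3 / 8 = 2544.3 s ≈ 42.4 minutes.

42.4 minutes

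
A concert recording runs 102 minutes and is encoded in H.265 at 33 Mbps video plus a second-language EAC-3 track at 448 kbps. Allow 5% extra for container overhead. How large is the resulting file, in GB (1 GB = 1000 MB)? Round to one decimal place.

102 min = 6120 s
Audio: 448 kbps = 0.448 Mbps.
Total bitrate: 33 + 0.448 = 33.448 Mbps.
Stream data: 33.448 Mbps × 6120 s = 204701.8 Mb.
With 5% container overhead: ×1.05.
214,937 Mb ÷ 8 = 26,867 MB → 26.87 GB.

26.9 GB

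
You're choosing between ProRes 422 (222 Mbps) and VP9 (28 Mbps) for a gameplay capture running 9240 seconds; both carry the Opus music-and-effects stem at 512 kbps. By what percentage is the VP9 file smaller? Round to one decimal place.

Audio: 512 kbps = 0.512 Mbps.
ProRes 422: 222.512 Mbps × 9240 s = 2056010.9 Mb = 257.001 GB.
VP9: 28.512 Mbps × 9240 s = 263450.9 Mb = 32.931 GB.
Reduction: (1 − 32.931/257.001) × 100 = 87.19%.

87.2%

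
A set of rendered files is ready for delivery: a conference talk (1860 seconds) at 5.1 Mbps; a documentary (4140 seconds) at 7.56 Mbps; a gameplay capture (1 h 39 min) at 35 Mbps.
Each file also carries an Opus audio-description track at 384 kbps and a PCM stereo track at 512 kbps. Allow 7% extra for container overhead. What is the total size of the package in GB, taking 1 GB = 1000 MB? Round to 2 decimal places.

Audio total: 384 + 512 = 896 kbps = 0.896 Mbps.
conference talk: 5.996 Mbps × 1860 s × 1.07 = 11933.2 Mb
documentary: 8.456 Mbps × 4140 s × 1.07 = 37458.4 Mb
gameplay capture: 35.896 Mbps × 5940 s × 1.07 = 228147.8 Mb
Total: 277539.4 Mb = 34692.4 MB.
= 34.69 GB.

34.69 GB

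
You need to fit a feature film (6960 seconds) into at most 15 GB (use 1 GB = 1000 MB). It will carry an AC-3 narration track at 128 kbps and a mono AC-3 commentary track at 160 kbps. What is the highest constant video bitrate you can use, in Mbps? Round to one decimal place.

Budget: 15 GB = 120000.0 Mb.
Total bitrate budget: 120000.0 Mb / 6960 s = 17.241 Mbps.
Audio total: 128 + 160 = 288 kbps = 0.288 Mbps.
Video: 17.241 − 0.288 = 16.953 Mbps.

17.0 Mbps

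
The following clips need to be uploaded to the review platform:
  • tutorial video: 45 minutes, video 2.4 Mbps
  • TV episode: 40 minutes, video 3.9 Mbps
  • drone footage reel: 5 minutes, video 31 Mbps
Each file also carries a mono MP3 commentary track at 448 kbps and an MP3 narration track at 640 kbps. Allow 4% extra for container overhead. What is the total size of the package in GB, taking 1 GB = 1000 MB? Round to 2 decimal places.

4.03 GB

Audio total: 448 + 640 = 1088 kbps = 1.088 Mbps.
tutorial video: 3.488 Mbps × 2700 s × 1.04 = 9794.3 Mb
TV episode: 4.988 Mbps × 2400 s × 1.04 = 12450.0 Mb
drone footage reel: 32.088 Mbps × 300 s × 1.04 = 10011.5 Mb
Total: 32255.8 Mb = 4032.0 MB.
= 4.032 GB.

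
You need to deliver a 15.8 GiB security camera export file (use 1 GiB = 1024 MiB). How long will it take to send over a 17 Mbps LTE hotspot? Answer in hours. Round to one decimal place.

2.2 hours

File: 15.8 GiB = 135721.0 Mb.
At 17 Mbps: 135721.0 / 17 = 7983.6 s ≈ 2.22 hours.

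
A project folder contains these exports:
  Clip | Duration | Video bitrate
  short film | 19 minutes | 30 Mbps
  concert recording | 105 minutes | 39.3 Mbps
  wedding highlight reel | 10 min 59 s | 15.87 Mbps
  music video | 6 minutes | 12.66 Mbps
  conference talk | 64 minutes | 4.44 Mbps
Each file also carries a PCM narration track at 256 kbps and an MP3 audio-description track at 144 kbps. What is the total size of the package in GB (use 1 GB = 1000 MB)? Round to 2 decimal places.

Audio total: 256 + 144 = 400 kbps = 0.400 Mbps.
short film: 30.400 Mbps × 1140 s = 34656.0 Mb
concert recording: 39.700 Mbps × 6300 s = 250110.0 Mb
wedding highlight reel: 16.270 Mbps × 659 s = 10721.9 Mb
music video: 13.060 Mbps × 360 s = 4701.6 Mb
conference talk: 4.840 Mbps × 3840 s = 18585.6 Mb
Total: 318775.1 Mb = 39846.9 MB.
= 39.85 GB.

39.85 GB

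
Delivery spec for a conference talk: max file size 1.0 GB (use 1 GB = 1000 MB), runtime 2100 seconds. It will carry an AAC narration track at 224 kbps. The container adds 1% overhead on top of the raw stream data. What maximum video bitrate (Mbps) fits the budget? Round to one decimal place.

3.5 Mbps

Budget: 1.0 GB = 8000.0 Mb.
Stream payload after overhead: 8000.0 / 1.01 = 7920.8 Mb.
Total bitrate budget: 7920.8 Mb / 2100 s = 3.772 Mbps.
Audio: 224 kbps = 0.224 Mbps.
Video: 3.772 − 0.224 = 3.548 Mbps.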